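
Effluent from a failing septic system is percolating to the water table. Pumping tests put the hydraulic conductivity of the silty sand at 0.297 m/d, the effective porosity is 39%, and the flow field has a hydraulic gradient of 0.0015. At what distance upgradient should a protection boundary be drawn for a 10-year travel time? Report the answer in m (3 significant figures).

4.17 m

q = Ki = 0.297 × 0.0015 = 4.455e-4 m/d
v_s = q/n_e = 4.455e-4/0.39 = 0.001142 m/d
T = 10 yr × 365 = 3650 d
L = v × T = 0.001142 × 3650 = 4.169 m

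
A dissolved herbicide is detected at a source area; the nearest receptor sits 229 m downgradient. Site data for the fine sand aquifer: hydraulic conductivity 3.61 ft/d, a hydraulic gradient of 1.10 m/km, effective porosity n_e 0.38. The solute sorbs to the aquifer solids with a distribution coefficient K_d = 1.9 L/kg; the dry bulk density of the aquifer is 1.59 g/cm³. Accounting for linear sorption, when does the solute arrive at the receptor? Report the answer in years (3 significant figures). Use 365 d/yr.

1760 years

K = 3.61 ft/d × 0.3048 = 1.100 m/d
q = Ki = 1.100 × 0.0011 = 0.001210 m/d
v = Ki/n = 1.100·0.0011/0.38 = 0.003185 m/d
Retardation R = 1 + ρ_b·K_d/n = 1 + 1.59×1.9/0.38 = 8.950
Contaminant velocity v_c = v/R = 0.003185/8.950 = 3.559e-4 m/d
t = L/v_c = 229/3.559e-4 = 643500 d
   = 643500/365 = 1760 yr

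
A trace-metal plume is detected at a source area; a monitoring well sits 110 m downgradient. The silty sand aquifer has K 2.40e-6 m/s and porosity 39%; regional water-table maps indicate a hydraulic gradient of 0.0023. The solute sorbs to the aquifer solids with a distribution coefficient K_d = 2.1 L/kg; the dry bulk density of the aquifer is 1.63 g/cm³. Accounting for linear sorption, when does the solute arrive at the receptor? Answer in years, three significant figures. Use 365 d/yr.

2410 years

K = 2.40e-6 m/s × 86400 s/d = 0.2074 m/d
Darcy flux q = K·i = 0.2074 × 0.0023 = 4.769e-4 m/d
Seepage velocity v = q / n = 4.769e-4 / 0.39 = 0.001223 m/d
Retardation R = 1 + ρ_b·K_d/n = 1 + 1.63×2.1/0.39 = 9.777
Contaminant velocity v_c = v/R = 0.001223/9.777 = 1.251e-4 m/d
t = L/v_c = 110/1.251e-4 = 879400 d
   = 879400/365 = 2410 yr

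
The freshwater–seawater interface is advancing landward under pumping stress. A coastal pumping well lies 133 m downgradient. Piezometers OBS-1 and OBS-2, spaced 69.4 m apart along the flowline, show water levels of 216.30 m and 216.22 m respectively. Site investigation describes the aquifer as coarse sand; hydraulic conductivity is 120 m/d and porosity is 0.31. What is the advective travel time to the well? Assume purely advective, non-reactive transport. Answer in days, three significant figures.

Hydraulic gradient i = (216.30 − 216.22) / 69.4 = 0.08 / 69.4 = 0.001153
Darcy flux q = K·i = 120 × 0.001153 = 0.1383 m/d
Average linear velocity = 0.1383 / 0.31 = 0.4462 m/d
t = L / v = 133 / 0.4462 = 298.1 d

298 days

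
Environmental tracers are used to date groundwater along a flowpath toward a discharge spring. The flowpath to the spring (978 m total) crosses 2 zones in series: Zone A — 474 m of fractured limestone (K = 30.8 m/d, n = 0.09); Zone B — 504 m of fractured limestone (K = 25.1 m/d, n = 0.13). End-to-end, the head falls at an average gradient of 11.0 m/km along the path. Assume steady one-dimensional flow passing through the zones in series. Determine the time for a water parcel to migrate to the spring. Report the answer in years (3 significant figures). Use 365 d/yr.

Steady 1-D flow in series ⇒ the Darcy flux q is identical in every zone and the zone head losses add (resistances L/K in series).
Σ(L/K) = 474/30.8 + 504/25.1 = 15.39 + 20.08 = 35.47 d
K_eq = L_total / Σ(L/K) = 978 / 35.47 = 27.57 m/d
q = K_eq · i = 27.57 × 0.011 = 0.3033 m/d (same in every zone)
Zone A: v = q/n = 0.3033/0.09 = 3.370 m/d → t_A = 474/3.370 = 140.7 d
Zone B: v = q/n = 0.3033/0.13 = 2.333 m/d → t_B = 504/2.333 = 216.0 d
Total t = 140.7 + 216.0 = 356.7 d
   = 356.7 / 365 = 0.977 yr

0.977 years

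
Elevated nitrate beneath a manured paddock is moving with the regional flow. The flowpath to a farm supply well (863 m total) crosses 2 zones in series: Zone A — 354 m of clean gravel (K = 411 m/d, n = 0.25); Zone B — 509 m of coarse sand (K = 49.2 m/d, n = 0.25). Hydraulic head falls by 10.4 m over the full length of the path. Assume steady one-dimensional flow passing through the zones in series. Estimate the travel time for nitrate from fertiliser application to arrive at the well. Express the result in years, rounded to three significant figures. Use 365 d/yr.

0.637 years

Continuity: the same q passes through each zone, so ΔH = q·Σ(L_j/K_j) — the zones act as resistances in series.
Σ(L/K) = 354/411 + 509/49.2 = 0.8613 + 10.35 = 11.21 d
q = ΔH / Σ(L/K) = 10.4 / 11.21 = 0.9280 m/d (same in every zone)
Zone A: v = q/n = 0.9280/0.25 = 3.712 m/d → t_A = 354/3.712 = 95.37 d
Zone B: v = q/n = 0.9280/0.25 = 3.712 m/d → t_B = 509/3.712 = 137.1 d
Total t = 95.37 + 137.1 = 232.5 d
   = 232.5 / 365 = 0.637 yr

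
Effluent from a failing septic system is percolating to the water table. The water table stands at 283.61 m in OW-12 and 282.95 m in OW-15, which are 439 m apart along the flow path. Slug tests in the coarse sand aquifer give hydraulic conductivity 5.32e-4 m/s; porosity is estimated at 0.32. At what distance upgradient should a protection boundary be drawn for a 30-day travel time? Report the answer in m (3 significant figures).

6.48 m

Hydraulic gradient i = (283.61 − 282.95) / 439 = 0.66 / 439 = 0.001503
K = 5.32e-4 m/s × 86400 s/d = 45.96 m/d
Specific discharge q = 45.96 × 0.001503 = 0.06910 m/d
v_s = q/n_e = 0.06910/0.32 = 0.2160 m/d
L = v × T = 0.2160 × 30 = 6.479 m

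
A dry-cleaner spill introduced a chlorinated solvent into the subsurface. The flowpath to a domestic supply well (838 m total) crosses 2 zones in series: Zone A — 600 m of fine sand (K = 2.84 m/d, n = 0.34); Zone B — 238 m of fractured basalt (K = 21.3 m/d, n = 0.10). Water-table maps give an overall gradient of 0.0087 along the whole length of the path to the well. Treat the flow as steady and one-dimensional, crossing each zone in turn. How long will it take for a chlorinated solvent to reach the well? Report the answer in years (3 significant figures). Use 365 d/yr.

Continuity: the same q passes through each zone, so ΔH = q·Σ(L_j/K_j) — the zones act as resistances in series.
Σ(L/K) = 600/2.84 + 238/21.3 = 211.3 + 11.17 = 222.4 d
K_eq = L_total / Σ(L/K) = 838 / 222.4 = 3.767 m/d
q = K_eq · i = 3.767 × 0.0087 = 0.03278 m/d (same in every zone)
Zone A: v = q/n = 0.03278/0.34 = 0.09640 m/d → t_A = 600/0.09640 = 6224 d
Zone B: v = q/n = 0.03278/0.10 = 0.3278 m/d → t_B = 238/0.3278 = 726.2 d
Total t = 6224 + 726.2 = 6950 d
   = 6950 / 365 = 19.0 yr

19.0 years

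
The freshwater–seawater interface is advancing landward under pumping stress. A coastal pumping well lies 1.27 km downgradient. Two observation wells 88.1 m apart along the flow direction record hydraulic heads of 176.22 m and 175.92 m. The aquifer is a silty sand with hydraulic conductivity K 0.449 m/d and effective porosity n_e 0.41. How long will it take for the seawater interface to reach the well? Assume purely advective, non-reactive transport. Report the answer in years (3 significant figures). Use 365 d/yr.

933 years

Hydraulic gradient i = (176.22 − 175.92) / 88.1 = 0.30 / 88.1 = 0.003405
Darcy flux q = K·i = 0.449 × 0.003405 = 0.001529 m/d
v_s = q/n_e = 0.001529/0.41 = 0.003729 m/d
L = 1.27 km = 1270 m
t = L / v = 1270 / 0.003729 = 340600 d
   = 340600 / 365 = 933 yr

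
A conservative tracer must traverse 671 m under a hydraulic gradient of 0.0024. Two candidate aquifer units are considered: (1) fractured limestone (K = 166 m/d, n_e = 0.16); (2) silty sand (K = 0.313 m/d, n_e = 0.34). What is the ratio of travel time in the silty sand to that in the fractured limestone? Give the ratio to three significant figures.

1130

Unit 1 (fractured limestone): v = 166×0.0024/0.16 = 2.490 m/d, t = 671/2.490 = 269.5 d
Unit 2 (silty sand): v = 0.313×0.0024/0.34 = 0.002209 m/d, t = 671/0.002209 = 303700 d
t(silty sand) / t(fractured limestone) = 303700/269.5 = 1130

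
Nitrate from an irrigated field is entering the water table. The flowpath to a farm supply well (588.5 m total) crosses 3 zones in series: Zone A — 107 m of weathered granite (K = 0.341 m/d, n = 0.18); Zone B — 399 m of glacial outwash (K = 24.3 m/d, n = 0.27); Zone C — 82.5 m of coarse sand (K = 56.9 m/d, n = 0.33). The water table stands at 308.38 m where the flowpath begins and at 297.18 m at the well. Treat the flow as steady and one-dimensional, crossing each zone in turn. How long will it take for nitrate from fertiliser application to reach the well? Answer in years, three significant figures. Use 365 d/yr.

Total head drop ΔH = 308.38 − 297.18 = 11.20 m
Continuity: the same q passes through each zone, so ΔH = q·Σ(L_j/K_j) — the zones act as resistances in series.
Σ(L/K) = 107/0.341 + 399/24.3 + 82.5/56.9 = 313.8 + 16.42 + 1.450 = 331.7 d
q = ΔH / Σ(L/K) = 11.20 / 331.7 = 0.03377 m/d (same in every zone)
Zone A: v = q/n = 0.03377/0.18 = 0.1876 m/d → t_A = 107/0.1876 = 570.3 d
Zone B: v = q/n = 0.03377/0.27 = 0.1251 m/d → t_B = 399/0.1251 = 3190 d
Zone C: v = q/n = 0.03377/0.33 = 0.1023 m/d → t_C = 82.5/0.1023 = 806.2 d
Total t = 570.3 + 3190 + 806.2 = 4567 d
   = 4567 / 365 = 12.5 yr

12.5 years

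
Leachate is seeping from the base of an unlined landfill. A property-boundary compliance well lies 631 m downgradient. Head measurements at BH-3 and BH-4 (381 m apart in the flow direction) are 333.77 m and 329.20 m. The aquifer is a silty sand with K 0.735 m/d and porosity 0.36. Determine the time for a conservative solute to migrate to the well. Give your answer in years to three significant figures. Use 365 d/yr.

70.6 years

Hydraulic gradient i = (333.77 − 329.20) / 381 = 4.57 / 381 = 0.01199
q = Ki = 0.735 × 0.01199 = 0.008816 m/d
Average linear velocity = 0.008816 / 0.36 = 0.02449 m/d
t = L / v = 631 / 0.02449 = 25770 d
   = 25770 / 365 = 70.6 yr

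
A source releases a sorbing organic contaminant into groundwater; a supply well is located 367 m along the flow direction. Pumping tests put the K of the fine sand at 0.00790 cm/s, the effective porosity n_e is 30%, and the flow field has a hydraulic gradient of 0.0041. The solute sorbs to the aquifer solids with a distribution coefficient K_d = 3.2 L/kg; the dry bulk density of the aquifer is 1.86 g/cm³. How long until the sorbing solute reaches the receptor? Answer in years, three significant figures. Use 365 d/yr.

K = 0.00790 cm/s × 864 = 6.826 m/d
Darcy flux q = K·i = 6.826 × 0.0041 = 0.02798 m/d
Average linear velocity = 0.02798 / 0.30 = 0.09328 m/d
Retardation R = 1 + ρ_b·K_d/n = 1 + 1.86×3.2/0.30 = 20.84
Contaminant velocity v_c = v/R = 0.09328/20.84 = 0.004476 m/d
t = L/v_c = 367/0.004476 = 81990 d
   = 81990/365 = 225 yr

225 years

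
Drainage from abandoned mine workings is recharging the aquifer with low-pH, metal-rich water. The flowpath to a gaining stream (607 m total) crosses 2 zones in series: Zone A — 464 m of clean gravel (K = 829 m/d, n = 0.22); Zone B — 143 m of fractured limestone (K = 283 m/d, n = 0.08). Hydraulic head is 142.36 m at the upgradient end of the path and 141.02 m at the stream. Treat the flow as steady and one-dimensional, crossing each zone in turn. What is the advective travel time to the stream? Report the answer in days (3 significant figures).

90.2 days

Total head drop ΔH = 142.36 − 141.02 = 1.34 m
Continuity: the same q passes through each zone, so ΔH = q·Σ(L_j/K_j) — the zones act as resistances in series.
Σ(L/K) = 464/829 + 143/283 = 0.5597 + 0.5053 = 1.065 d
q = ΔH / Σ(L/K) = 1.34 / 1.065 = 1.258 m/d (same in every zone)
Zone A: v = q/n = 1.258/0.22 = 5.719 m/d → t_A = 464/5.719 = 81.13 d
Zone B: v = q/n = 1.258/0.08 = 15.73 m/d → t_B = 143/15.73 = 9.092 d
Total t = 81.13 + 9.092 = 90.22 d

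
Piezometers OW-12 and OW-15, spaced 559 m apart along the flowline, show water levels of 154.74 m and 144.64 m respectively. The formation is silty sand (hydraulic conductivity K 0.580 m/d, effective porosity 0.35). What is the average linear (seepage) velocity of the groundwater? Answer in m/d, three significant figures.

Hydraulic gradient i = (154.74 − 144.64) / 559 = 10.10 / 559 = 0.01807
Specific discharge q = 0.580 × 0.01807 = 0.01048 m/d
Seepage velocity v = q / n = 0.01048 / 0.35 = 0.02994 m/d

0.0299 m/d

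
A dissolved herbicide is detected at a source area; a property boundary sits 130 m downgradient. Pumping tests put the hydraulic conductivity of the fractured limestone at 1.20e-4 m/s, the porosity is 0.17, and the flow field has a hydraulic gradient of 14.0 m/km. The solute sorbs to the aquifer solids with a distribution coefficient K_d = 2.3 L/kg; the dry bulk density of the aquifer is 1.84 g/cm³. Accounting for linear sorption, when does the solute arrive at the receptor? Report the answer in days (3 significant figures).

K = 1.20e-4 m/s × 86400 s/d = 10.37 m/d
Specific discharge q = 10.37 × 0.014 = 0.1452 m/d
v = Ki/n = 10.37·0.014/0.17 = 0.8538 m/d
Retardation R = 1 + ρ_b·K_d/n = 1 + 1.84×2.3/0.17 = 25.89
Contaminant velocity v_c = v/R = 0.8538/25.89 = 0.03297 m/d
t = L/v_c = 130/0.03297 = 3942 d

3940 days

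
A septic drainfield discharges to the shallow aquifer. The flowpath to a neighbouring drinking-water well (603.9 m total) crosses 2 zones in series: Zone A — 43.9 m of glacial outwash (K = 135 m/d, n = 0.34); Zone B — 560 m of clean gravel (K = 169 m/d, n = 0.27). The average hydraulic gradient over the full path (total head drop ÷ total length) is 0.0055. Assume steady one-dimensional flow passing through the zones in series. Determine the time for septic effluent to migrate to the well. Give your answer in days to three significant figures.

Continuity: the same q passes through each zone, so ΔH = q·Σ(L_j/K_j) — the zones act as resistances in series.
Σ(L/K) = 43.9/135 + 560/169 = 0.3252 + 3.314 = 3.639 d
K_eq = L_total / Σ(L/K) = 603.9 / 3.639 = 166.0 m/d
q = K_eq · i = 166.0 × 0.0055 = 0.9128 m/d (same in every zone)
Zone A: v = q/n = 0.9128/0.34 = 2.685 m/d → t_A = 43.9/2.685 = 16.35 d
Zone B: v = q/n = 0.9128/0.27 = 3.381 m/d → t_B = 560/3.381 = 165.6 d
Total t = 16.35 + 165.6 = 182.0 d

182 days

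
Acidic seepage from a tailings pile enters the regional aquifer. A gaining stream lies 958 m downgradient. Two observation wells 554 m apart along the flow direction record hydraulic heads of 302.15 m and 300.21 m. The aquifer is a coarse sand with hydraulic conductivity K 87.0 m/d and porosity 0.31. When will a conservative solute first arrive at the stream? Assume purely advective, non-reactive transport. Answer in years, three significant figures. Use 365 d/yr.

2.67 years

Hydraulic gradient i = (302.15 − 300.21) / 554 = 1.94 / 554 = 0.003502
Darcy flux q = K·i = 87.0 × 0.003502 = 0.3047 m/d
Average linear velocity = 0.3047 / 0.31 = 0.9828 m/d
t = L / v = 958 / 0.9828 = 974.8 d
   = 974.8 / 365 = 2.67 yr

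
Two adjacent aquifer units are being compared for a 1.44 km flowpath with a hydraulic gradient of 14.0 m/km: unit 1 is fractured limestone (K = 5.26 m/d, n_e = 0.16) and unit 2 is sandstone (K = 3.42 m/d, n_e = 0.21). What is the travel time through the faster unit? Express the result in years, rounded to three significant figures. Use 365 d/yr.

Unit 1 (fractured limestone): v = 5.26×0.014/0.16 = 0.4603 m/d, t = 1440/0.4603 = 3129 d
Unit 2 (sandstone): v = 3.42×0.014/0.21 = 0.2280 m/d, t = 1440/0.2280 = 6316 d
Faster: 3129 d / 365 = 8.57 yr

8.57 years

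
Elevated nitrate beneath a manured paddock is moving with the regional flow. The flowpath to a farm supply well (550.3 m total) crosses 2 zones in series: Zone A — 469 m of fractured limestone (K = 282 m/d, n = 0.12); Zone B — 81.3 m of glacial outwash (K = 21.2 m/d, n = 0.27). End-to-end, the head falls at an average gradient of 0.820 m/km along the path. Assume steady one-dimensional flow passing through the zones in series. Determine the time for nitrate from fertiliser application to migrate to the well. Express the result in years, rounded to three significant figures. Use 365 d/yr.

Continuity: the same q passes through each zone, so ΔH = q·Σ(L_j/K_j) — the zones act as resistances in series.
Σ(L/K) = 469/282 + 81.3/21.2 = 1.663 + 3.835 = 5.498 d
K_eq = L_total / Σ(L/K) = 550.3 / 5.498 = 100.1 m/d
q = K_eq · i = 100.1 × 8.2e-4 = 0.08207 m/d (same in every zone)
Zone A: v = q/n = 0.08207/0.12 = 0.6840 m/d → t_A = 469/0.6840 = 685.7 d
Zone B: v = q/n = 0.08207/0.27 = 0.3040 m/d → t_B = 81.3/0.3040 = 267.5 d
Total t = 685.7 + 267.5 = 953.2 d
   = 953.2 / 365 = 2.61 yr

2.61 years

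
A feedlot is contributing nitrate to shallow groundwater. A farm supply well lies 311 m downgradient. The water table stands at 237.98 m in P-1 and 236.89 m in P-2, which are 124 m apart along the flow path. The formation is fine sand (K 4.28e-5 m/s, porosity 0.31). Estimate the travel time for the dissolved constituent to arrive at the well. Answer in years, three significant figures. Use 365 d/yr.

8.13 years

Hydraulic gradient i = (237.98 − 236.89) / 124 = 1.09 / 124 = 0.008790
K = 4.28e-5 m/s × 86400 s/d = 3.698 m/d
q = Ki = 3.698 × 0.008790 = 0.03251 m/d
v_s = q/n_e = 0.03251/0.31 = 0.1049 m/d
t = L / v = 311 / 0.1049 = 2966 d
   = 2966 / 365 = 8.13 yr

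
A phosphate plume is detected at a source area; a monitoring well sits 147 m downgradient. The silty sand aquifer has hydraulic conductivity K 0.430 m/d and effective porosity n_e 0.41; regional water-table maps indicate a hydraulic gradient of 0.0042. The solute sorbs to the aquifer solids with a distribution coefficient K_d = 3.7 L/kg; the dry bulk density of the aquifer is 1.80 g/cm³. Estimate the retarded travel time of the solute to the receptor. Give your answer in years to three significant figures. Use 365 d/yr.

Specific discharge q = 0.430 × 0.0042 = 0.001806 m/d
Average linear velocity = 0.001806 / 0.41 = 0.004405 m/d
Retardation R = 1 + ρ_b·K_d/n = 1 + 1.80×3.7/0.41 = 17.24
Contaminant velocity v_c = v/R = 0.004405/17.24 = 2.554e-4 m/d
t = L/v_c = 147/2.554e-4 = 575500 d
   = 575500/365 = 1580 yr

1580 years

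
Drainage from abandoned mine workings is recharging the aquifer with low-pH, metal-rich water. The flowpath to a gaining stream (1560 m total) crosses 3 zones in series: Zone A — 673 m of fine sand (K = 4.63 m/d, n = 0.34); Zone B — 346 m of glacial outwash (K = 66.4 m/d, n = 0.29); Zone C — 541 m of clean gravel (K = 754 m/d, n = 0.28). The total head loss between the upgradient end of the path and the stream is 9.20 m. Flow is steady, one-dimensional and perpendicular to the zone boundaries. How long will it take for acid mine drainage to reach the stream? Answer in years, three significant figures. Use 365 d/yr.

Steady 1-D flow in series ⇒ the Darcy flux q is identical in every zone and the zone head losses add (resistances L/K in series).
Σ(L/K) = 673/4.63 + 346/66.4 + 541/754 = 145.4 + 5.211 + 0.7175 = 151.3 d
q = ΔH / Σ(L/K) = 9.20 / 151.3 = 0.06081 m/d (same in every zone)
Zone A: v = q/n = 0.06081/0.34 = 0.1789 m/d → t_A = 673/0.1789 = 3763 d
Zone B: v = q/n = 0.06081/0.29 = 0.2097 m/d → t_B = 346/0.2097 = 1650 d
Zone C: v = q/n = 0.06081/0.28 = 0.2172 m/d → t_C = 541/0.2172 = 2491 d
Total t = 3763 + 1650 + 2491 = 7904 d
   = 7904 / 365 = 21.7 yr

21.7 years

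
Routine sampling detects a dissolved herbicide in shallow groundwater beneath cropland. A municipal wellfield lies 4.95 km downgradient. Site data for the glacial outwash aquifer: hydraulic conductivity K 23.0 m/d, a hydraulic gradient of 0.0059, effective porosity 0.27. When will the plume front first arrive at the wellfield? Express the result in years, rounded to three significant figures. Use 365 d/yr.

27.0 years

Darcy flux q = K·i = 23.0 × 0.0059 = 0.1357 m/d
Average linear velocity = 0.1357 / 0.27 = 0.5026 m/d
L = 4.95 km = 4950 m
t = L / v = 4950 / 0.5026 = 9849 d
   = 9849 / 365 = 27.0 yr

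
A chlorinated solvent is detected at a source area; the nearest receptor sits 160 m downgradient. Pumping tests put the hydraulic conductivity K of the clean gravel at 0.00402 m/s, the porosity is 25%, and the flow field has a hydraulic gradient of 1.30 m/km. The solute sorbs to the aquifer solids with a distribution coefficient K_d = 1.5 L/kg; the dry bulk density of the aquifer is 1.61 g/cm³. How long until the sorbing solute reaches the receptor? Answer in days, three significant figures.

944 days

K = 0.00402 m/s × 86400 s/d = 347.3 m/d
q = Ki = 347.3 × 0.0013 = 0.4515 m/d
Seepage velocity v = q / n = 0.4515 / 0.25 = 1.806 m/d
Retardation R = 1 + ρ_b·K_d/n = 1 + 1.61×1.5/0.25 = 10.66
Contaminant velocity v_c = v/R = 1.806/10.66 = 0.1694 m/d
t = L/v_c = 160/0.1694 = 944.4 d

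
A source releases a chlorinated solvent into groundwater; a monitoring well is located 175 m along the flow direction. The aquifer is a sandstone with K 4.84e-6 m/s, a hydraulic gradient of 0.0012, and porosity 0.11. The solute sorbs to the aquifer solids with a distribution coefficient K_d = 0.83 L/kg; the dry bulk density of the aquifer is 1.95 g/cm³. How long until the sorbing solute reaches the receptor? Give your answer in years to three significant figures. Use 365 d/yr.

1650 years

K = 4.84e-6 m/s × 86400 s/d = 0.4182 m/d
q = Ki = 0.4182 × 0.0012 = 5.018e-4 m/d
v_s = q/n_e = 5.018e-4/0.11 = 0.004562 m/d
Retardation R = 1 + ρ_b·K_d/n = 1 + 1.95×0.83/0.11 = 15.71
Contaminant velocity v_c = v/R = 0.004562/15.71 = 2.903e-4 m/d
t = L/v_c = 175/2.903e-4 = 602800 d
   = 602800/365 = 1650 yr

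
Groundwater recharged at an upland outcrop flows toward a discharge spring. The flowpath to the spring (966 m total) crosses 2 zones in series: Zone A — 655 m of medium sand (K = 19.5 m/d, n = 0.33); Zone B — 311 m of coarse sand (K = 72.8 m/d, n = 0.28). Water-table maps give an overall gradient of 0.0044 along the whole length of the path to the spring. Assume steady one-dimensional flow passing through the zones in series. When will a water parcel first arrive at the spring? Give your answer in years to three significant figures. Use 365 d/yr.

Steady 1-D flow in series ⇒ the Darcy flux q is identical in every zone and the zone head losses add (resistances L/K in series).
Σ(L/K) = 655/19.5 + 311/72.8 = 33.59 + 4.272 = 37.86 d
K_eq = L_total / Σ(L/K) = 966 / 37.86 = 25.51 m/d
q = K_eq · i = 25.51 × 0.0044 = 0.1123 m/d (same in every zone)
Zone A: v = q/n = 0.1123/0.33 = 0.3402 m/d → t_A = 655/0.3402 = 1925 d
Zone B: v = q/n = 0.1123/0.28 = 0.4009 m/d → t_B = 311/0.4009 = 775.7 d
Total t = 1925 + 775.7 = 2701 d
   = 2701 / 365 = 7.40 yr

7.40 years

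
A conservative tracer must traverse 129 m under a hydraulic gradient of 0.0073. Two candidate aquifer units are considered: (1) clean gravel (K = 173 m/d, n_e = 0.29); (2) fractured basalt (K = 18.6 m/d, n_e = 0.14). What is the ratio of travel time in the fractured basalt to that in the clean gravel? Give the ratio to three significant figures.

4.49

Unit 1 (clean gravel): v = 173×0.0073/0.29 = 4.355 m/d, t = 129/4.355 = 29.62 d
Unit 2 (fractured basalt): v = 18.6×0.0073/0.14 = 0.9699 m/d, t = 129/0.9699 = 133.0 d
t(fractured basalt) / t(clean gravel) = 133.0/29.62 = 4.49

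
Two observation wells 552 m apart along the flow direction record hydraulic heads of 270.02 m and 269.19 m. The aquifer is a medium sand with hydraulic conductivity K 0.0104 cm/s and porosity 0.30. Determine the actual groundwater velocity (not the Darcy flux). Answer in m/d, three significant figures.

0.0450 m/d

Hydraulic gradient i = (270.02 − 269.19) / 552 = 0.83 / 552 = 0.001504
K = 0.0104 cm/s × 864 = 8.986 m/d
q = Ki = 8.986 × 0.001504 = 0.01351 m/d
Average linear velocity = 0.01351 / 0.30 = 0.04504 m/d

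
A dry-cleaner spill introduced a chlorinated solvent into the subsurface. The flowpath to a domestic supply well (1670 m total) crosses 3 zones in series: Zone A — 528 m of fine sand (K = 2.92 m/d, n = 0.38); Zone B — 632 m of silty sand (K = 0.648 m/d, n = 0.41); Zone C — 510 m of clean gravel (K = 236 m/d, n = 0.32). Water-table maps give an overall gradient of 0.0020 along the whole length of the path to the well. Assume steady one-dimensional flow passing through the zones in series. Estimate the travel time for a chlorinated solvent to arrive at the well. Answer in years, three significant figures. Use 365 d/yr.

592 years

For zones in series the flux q is common to all zones; the equivalent conductivity is the harmonic (thickness-weighted) mean, K_eq = L_total / Σ(L_j/K_j).
Σ(L/K) = 528/2.92 + 632/0.648 + 510/236 = 180.8 + 975.3 + 2.161 = 1158 d
K_eq = L_total / Σ(L/K) = 1670 / 1158 = 1.442 m/d
q = K_eq · i = 1.442 × 0.0020 = 0.002884 m/d (same in every zone)
Zone A: v = q/n = 0.002884/0.38 = 0.007588 m/d → t_A = 528/0.007588 = 69580 d
Zone B: v = q/n = 0.002884/0.41 = 0.007033 m/d → t_B = 632/0.007033 = 89860 d
Zone C: v = q/n = 0.002884/0.32 = 0.009011 m/d → t_C = 510/0.009011 = 56600 d
Total t = 69580 + 89860 + 56600 = 216000 d
   = 216000 / 365 = 592 yr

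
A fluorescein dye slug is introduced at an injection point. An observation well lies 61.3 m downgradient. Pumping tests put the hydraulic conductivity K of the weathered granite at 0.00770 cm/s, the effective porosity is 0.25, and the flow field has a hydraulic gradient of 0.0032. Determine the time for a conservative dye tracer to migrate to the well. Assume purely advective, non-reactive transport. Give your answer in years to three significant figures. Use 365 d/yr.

1.97 years

K = 0.00770 cm/s × 864 = 6.653 m/d
q = Ki = 6.653 × 0.0032 = 0.02129 m/d
v = Ki/n = 6.653·0.0032/0.25 = 0.08516 m/d
t = L / v = 61.3 / 0.08516 = 719.9 d
   = 719.9 / 365 = 1.97 yr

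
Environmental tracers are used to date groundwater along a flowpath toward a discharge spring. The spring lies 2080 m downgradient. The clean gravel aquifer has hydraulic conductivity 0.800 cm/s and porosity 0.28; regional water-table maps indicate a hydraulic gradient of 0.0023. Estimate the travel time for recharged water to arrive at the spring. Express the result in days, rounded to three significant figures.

366 days

K = 0.800 cm/s × 864 = 691.2 m/d
q = Ki = 691.2 × 0.0023 = 1.590 m/d
v = Ki/n = 691.2·0.0023/0.28 = 5.678 m/d
t = L / v = 2080 / 5.678 = 366.3 d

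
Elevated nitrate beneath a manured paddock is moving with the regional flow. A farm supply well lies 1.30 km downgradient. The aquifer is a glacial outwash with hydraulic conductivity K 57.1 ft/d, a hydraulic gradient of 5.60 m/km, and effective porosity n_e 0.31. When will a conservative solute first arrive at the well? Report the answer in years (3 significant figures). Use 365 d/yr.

K = 57.1 ft/d × 0.3048 = 17.40 m/d
Darcy flux q = K·i = 17.40 × 0.0056 = 0.09746 m/d
v_s = q/n_e = 0.09746/0.31 = 0.3144 m/d
L = 1.30 km = 1300 m
t = L / v = 1300 / 0.3144 = 4135 d
   = 4135 / 365 = 11.3 yr

11.3 years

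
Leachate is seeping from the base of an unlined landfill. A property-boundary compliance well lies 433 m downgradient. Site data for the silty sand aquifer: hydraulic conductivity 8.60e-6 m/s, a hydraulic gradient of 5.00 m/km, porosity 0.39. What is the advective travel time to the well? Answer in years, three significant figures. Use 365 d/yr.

K = 8.60e-6 m/s × 86400 s/d = 0.7430 m/d
Specific discharge q = 0.7430 × 0.0050 = 0.003715 m/d
Average linear velocity = 0.003715 / 0.39 = 0.009526 m/d
t = L / v = 433 / 0.009526 = 45450 d
   = 45450 / 365 = 125 yr

125 years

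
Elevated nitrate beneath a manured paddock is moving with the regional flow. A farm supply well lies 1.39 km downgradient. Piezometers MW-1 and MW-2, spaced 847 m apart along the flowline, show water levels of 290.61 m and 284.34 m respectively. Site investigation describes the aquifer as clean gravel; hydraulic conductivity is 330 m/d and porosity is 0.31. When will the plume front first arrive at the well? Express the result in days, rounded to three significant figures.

Hydraulic gradient i = (290.61 − 284.34) / 847 = 6.27 / 847 = 0.007403
q = Ki = 330 × 0.007403 = 2.443 m/d
Seepage velocity v = q / n = 2.443 / 0.31 = 7.880 m/d
L = 1.39 km = 1390 m
t = L / v = 1390 / 7.880 = 176.4 d

176 days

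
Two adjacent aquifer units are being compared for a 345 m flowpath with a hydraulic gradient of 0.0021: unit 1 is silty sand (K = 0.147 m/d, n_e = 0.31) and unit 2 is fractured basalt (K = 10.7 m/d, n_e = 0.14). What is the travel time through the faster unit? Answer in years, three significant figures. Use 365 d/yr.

5.89 years

Unit 1 (silty sand): v = 0.147×0.0021/0.31 = 9.958e-4 m/d, t = 345/9.958e-4 = 346500 d
Unit 2 (fractured basalt): v = 10.7×0.0021/0.14 = 0.1605 m/d, t = 345/0.1605 = 2150 d
Faster: 2150 d / 365 = 5.89 yr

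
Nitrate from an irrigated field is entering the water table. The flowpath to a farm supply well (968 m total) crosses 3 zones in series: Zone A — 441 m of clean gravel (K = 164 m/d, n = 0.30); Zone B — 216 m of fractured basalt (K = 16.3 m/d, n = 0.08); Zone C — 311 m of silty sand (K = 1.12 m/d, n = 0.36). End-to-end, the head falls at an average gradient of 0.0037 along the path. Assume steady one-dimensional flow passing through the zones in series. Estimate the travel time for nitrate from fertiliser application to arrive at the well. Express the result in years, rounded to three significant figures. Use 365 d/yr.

58.7 years

Continuity: the same q passes through each zone, so ΔH = q·Σ(L_j/K_j) — the zones act as resistances in series.
Σ(L/K) = 441/164 + 216/16.3 + 311/1.12 = 2.689 + 13.25 + 277.7 = 293.6 d
K_eq = L_total / Σ(L/K) = 968 / 293.6 = 3.297 m/d
q = K_eq · i = 3.297 × 0.0037 = 0.01220 m/d (same in every zone)
Zone A: v = q/n = 0.01220/0.30 = 0.04066 m/d → t_A = 441/0.04066 = 10850 d
Zone B: v = q/n = 0.01220/0.08 = 0.1525 m/d → t_B = 216/0.1525 = 1417 d
Zone C: v = q/n = 0.01220/0.36 = 0.03388 m/d → t_C = 311/0.03388 = 9178 d
Total t = 10850 + 1417 + 9178 = 21440 d
   = 21440 / 365 = 58.7 yr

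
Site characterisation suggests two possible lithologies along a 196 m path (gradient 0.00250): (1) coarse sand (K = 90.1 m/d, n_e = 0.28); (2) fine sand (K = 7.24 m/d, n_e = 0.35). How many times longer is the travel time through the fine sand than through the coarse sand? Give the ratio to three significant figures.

Unit 1 (coarse sand): v = 90.1×0.0025/0.28 = 0.8045 m/d, t = 196/0.8045 = 243.6 d
Unit 2 (fine sand): v = 7.24×0.0025/0.35 = 0.05171 m/d, t = 196/0.05171 = 3790 d
t(fine sand) / t(coarse sand) = 3790/243.6 = 15.6

15.6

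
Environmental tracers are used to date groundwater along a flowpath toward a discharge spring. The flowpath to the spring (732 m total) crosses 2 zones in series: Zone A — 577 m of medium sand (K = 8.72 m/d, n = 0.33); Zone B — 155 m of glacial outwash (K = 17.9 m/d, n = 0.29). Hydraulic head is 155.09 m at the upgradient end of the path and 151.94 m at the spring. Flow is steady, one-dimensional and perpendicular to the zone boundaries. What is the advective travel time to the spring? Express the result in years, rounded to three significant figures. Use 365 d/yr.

Total head drop ΔH = 155.09 − 151.94 = 3.15 m
Continuity: the same q passes through each zone, so ΔH = q·Σ(L_j/K_j) — the zones act as resistances in series.
Σ(L/K) = 577/8.72 + 155/17.9 = 66.17 + 8.659 = 74.83 d
q = ΔH / Σ(L/K) = 3.15 / 74.83 = 0.04210 m/d (same in every zone)
Zone A: v = q/n = 0.04210/0.33 = 0.1276 m/d → t_A = 577/0.1276 = 4523 d
Zone B: v = q/n = 0.04210/0.29 = 0.1452 m/d → t_B = 155/0.1452 = 1068 d
Total t = 4523 + 1068 = 5591 d
   = 5591 / 365 = 15.3 yr

15.3 years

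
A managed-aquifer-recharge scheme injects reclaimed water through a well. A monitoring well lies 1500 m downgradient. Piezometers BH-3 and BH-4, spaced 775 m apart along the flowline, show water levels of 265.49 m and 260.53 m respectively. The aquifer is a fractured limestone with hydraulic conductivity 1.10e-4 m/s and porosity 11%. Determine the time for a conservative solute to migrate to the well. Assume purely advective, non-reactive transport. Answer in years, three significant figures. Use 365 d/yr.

7.43 years

Hydraulic gradient i = (265.49 − 260.53) / 775 = 4.96 / 775 = 0.006400
K = 1.10e-4 m/s × 86400 s/d = 9.504 m/d
Darcy flux q = K·i = 9.504 × 0.006400 = 0.06083 m/d
v_s = q/n_e = 0.06083/0.11 = 0.5530 m/d
t = L / v = 1500 / 0.5530 = 2713 d
   = 2713 / 365 = 7.43 yr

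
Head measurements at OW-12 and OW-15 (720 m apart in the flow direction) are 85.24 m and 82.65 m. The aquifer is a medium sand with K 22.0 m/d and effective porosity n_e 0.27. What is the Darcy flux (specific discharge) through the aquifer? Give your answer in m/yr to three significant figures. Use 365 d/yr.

Hydraulic gradient i = (85.24 − 82.65) / 720 = 2.59 / 720 = 0.003597
Specific discharge q = 22.0 × 0.003597 = 0.07914 m/d
   = 0.07914 × 365 = 28.9 m/yr

28.9 m/yr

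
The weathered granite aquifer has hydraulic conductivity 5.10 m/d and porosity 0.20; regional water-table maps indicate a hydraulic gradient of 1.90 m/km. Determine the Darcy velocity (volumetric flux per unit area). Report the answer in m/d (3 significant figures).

q = Ki = 5.10 × 0.0019 = 0.009690 m/d

0.00969 m/d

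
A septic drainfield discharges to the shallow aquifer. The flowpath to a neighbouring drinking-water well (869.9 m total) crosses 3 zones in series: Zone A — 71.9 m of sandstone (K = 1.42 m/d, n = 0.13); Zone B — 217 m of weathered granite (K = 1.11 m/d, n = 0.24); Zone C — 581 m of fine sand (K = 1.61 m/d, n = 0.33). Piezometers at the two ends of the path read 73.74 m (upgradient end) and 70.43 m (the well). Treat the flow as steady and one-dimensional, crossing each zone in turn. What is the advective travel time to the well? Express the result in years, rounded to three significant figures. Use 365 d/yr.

127 years

Total head drop ΔH = 73.74 − 70.43 = 3.31 m
Continuity: the same q passes through each zone, so ΔH = q·Σ(L_j/K_j) — the zones act as resistances in series.
Σ(L/K) = 71.9/1.42 + 217/1.11 + 581/1.61 = 50.63 + 195.5 + 360.9 = 607.0 d
q = ΔH / Σ(L/K) = 3.31 / 607.0 = 0.005453 m/d (same in every zone)
Zone A: v = q/n = 0.005453/0.13 = 0.04195 m/d → t_A = 71.9/0.04195 = 1714 d
Zone B: v = q/n = 0.005453/0.24 = 0.02272 m/d → t_B = 217/0.02272 = 9551 d
Zone C: v = q/n = 0.005453/0.33 = 0.01652 m/d → t_C = 581/0.01652 = 35160 d
Total t = 1714 + 9551 + 35160 = 46420 d
   = 46420 / 365 = 127 yr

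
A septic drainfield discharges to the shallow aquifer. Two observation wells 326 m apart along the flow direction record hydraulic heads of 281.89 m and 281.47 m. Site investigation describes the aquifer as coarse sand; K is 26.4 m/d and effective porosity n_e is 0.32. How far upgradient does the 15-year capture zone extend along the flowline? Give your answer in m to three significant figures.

Hydraulic gradient i = (281.89 − 281.47) / 326 = 0.42 / 326 = 0.001288
Darcy flux q = K·i = 26.4 × 0.001288 = 0.03401 m/d
v_s = q/n_e = 0.03401/0.32 = 0.1063 m/d
T = 15 yr × 365 = 5475 d
L = v × T = 0.1063 × 5475 = 581.9 m

582 m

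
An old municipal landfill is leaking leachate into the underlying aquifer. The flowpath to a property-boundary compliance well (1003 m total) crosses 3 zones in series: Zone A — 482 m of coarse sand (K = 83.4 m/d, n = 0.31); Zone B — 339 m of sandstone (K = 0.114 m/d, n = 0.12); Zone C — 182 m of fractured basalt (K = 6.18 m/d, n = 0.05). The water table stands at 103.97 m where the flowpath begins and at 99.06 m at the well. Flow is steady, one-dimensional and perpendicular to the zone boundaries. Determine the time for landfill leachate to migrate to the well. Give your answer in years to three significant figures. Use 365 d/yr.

334 years

Total head drop ΔH = 103.97 − 99.06 = 4.91 m
Steady 1-D flow in series ⇒ the Darcy flux q is identical in every zone and the zone head losses add (resistances L/K in series).
Σ(L/K) = 482/83.4 + 339/0.114 + 182/6.18 = 5.779 + 2974 + 29.45 = 3009 d
q = ΔH / Σ(L/K) = 4.91 / 3009 = 0.001632 m/d (same in every zone)
Zone A: v = q/n = 0.001632/0.31 = 0.005264 m/d → t_A = 482/0.005264 = 91570 d
Zone B: v = q/n = 0.001632/0.12 = 0.01360 m/d → t_B = 339/0.01360 = 24930 d
Zone C: v = q/n = 0.001632/0.05 = 0.03264 m/d → t_C = 182/0.03264 = 5577 d
Total t = 91570 + 24930 + 5577 = 122100 d
   = 122100 / 365 = 334 yr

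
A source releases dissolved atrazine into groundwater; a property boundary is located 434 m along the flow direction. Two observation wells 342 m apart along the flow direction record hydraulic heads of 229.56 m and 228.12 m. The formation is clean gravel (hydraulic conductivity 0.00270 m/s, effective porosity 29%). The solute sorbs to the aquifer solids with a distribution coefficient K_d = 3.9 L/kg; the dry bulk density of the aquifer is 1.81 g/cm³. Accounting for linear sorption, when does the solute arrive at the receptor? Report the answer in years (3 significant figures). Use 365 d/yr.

Hydraulic gradient i = (229.56 − 228.12) / 342 = 1.44 / 342 = 0.004211
K = 0.00270 m/s × 86400 s/d = 233.3 m/d
q = Ki = 233.3 × 0.004211 = 0.9822 m/d
v_s = q/n_e = 0.9822/0.29 = 3.387 m/d
Retardation R = 1 + ρ_b·K_d/n = 1 + 1.81×3.9/0.29 = 25.34
Contaminant velocity v_c = v/R = 3.387/25.34 = 0.1337 m/d
t = L/v_c = 434/0.1337 = 3247 d
   = 3247/365 = 8.90 yr

8.90 years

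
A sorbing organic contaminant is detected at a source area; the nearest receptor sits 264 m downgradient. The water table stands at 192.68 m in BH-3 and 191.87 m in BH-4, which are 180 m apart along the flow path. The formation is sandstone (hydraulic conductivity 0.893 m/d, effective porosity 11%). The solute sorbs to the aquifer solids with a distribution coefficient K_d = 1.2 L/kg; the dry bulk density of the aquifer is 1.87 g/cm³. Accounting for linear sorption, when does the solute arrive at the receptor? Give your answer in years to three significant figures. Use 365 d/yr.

Hydraulic gradient i = (192.68 − 191.87) / 180 = 0.81 / 180 = 0.004500
q = Ki = 0.893 × 0.004500 = 0.004019 m/d
v = Ki/n = 0.893·0.004500/0.11 = 0.03653 m/d
Retardation R = 1 + ρ_b·K_d/n = 1 + 1.87×1.2/0.11 = 21.40
Contaminant velocity v_c = v/R = 0.03653/21.40 = 0.001707 m/d
t = L/v_c = 264/0.001707 = 154600 d
   = 154600/365 = 424 yr

424 years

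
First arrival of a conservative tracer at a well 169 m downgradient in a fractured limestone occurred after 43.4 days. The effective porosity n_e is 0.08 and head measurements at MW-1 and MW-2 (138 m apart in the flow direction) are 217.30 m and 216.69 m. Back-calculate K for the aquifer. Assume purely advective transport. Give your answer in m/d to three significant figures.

70.5 m/d

Hydraulic gradient i = (217.30 − 216.69) / 138 = 0.61 / 138 = 0.004420
v = L / t = 169 / 43.4 = 3.894 m/d
K = v · n / i = 3.894 × 0.08 / 0.004420 = 70.5 m/d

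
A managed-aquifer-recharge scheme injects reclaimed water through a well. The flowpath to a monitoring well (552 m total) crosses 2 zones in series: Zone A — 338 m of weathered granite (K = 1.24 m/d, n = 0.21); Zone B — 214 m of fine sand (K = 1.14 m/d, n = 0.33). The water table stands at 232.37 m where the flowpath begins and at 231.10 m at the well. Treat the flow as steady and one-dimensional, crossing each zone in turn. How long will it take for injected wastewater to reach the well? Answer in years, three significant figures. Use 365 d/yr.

141 years

Total head drop ΔH = 232.37 − 231.10 = 1.27 m
Steady 1-D flow in series ⇒ the Darcy flux q is identical in every zone and the zone head losses add (resistances L/K in series).
Σ(L/K) = 338/1.24 + 214/1.14 = 272.6 + 187.7 = 460.3 d
q = ΔH / Σ(L/K) = 1.27 / 460.3 = 0.002759 m/d (same in every zone)
Zone A: v = q/n = 0.002759/0.21 = 0.01314 m/d → t_A = 338/0.01314 = 25730 d
Zone B: v = q/n = 0.002759/0.33 = 0.008361 m/d → t_B = 214/0.008361 = 25600 d
Total t = 25730 + 25600 = 51320 d
   = 51320 / 365 = 141 yr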